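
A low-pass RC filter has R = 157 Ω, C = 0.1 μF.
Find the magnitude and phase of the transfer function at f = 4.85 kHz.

Step 1 — Angular frequency: ω = 2π·4850 = 3.047e+04 rad/s.
Step 2 — Transfer function: H(jω) = 1/(1 + jωRC).
Step 3 — Denominator: 1 + jωRC = 1 + j·3.047e+04·157·1e-07 = 1 + j0.4784.
Step 4 — H = 0.8137 - j0.3893.
Step 5 — Magnitude: |H| = 0.9021 (-0.9 dB); phase: φ = -25.6°.

|H| = 0.9021 (-0.9 dB), φ = -25.6°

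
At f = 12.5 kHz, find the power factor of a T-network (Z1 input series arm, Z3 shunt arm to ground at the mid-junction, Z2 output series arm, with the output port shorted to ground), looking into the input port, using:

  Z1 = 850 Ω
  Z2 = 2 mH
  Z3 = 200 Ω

Step 1 — Angular frequency: ω = 2π·f = 2π·1.25e+04 = 7.854e+04 rad/s.
Step 2 — Component impedances:
  Z1: Z = R = 850 Ω
  Z2: Z = jωL = j·7.854e+04·0.002 = 0 + j157.1 Ω
  Z3: Z = R = 200 Ω
Step 3 — With the output port shorted to ground, the output series arm Z2 runs from the junction to ground; the shunt arm Z3 also runs from the junction to ground. They appear in parallel: Z3 || Z2 = 76.3 + j97.15 Ω.
Step 4 — Series with input arm Z1: Z_in = Z1 + (Z3 || Z2) = 926.3 + j97.15 Ω = 931.4∠6.0° Ω.
Step 5 — Power factor: PF = cos(φ) = Re(Z)/|Z| = 926.3/931.4 = 0.9945.
Step 6 — Type: Im(Z) = 97.15 ⇒ lagging (phase φ = 6.0°).

PF = 0.9945 (lagging, φ = 6.0°)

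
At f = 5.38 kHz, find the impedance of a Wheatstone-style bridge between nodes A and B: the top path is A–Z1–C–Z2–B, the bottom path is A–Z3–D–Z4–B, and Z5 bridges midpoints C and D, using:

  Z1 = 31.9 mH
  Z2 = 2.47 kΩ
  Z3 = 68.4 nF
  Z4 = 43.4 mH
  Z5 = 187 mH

Step 1 — Angular frequency: ω = 2π·f = 2π·5380 = 3.38e+04 rad/s.
Step 2 — Component impedances:
  Z1: Z = jωL = j·3.38e+04·0.0319 = 0 + j1078 Ω
  Z2: Z = R = 2470 Ω
  Z3: Z = 1/(jωC) = -j/(ω·C) = 0 - j432.5 Ω
  Z4: Z = jωL = j·3.38e+04·0.0434 = 0 + j1467 Ω
  Z5: Z = jωL = j·3.38e+04·0.187 = 0 + j6321 Ω
Step 3 — Bridge requires nodal analysis (the Z5 bridge couples midpoints C and D, so the two paths cannot be reduced to a simple series/parallel combination). Setting node B to ground and injecting 1 A at node A, the 3-node admittance system at A, C, D solves to V_A = Z_AB = 276.5 + j777.9 Ω = 825.6∠70.4° Ω.

Z = 276.5 + j777.9 Ω = 825.6∠70.4° Ω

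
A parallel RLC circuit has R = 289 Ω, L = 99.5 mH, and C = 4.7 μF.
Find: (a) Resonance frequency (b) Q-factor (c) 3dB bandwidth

Step 1 — Resonance: ω₀ = 1/√(LC) = 1/√(0.0995·4.7e-06) = 1462 rad/s.
Step 2 — f₀ = ω₀/(2π) = 232.7 Hz.
Step 3 — Parallel Q: Q = R/(ω₀L) = 289/(1462·0.0995) = 1.986.
Step 4 — Bandwidth: Δω = ω₀/Q = 736.2 rad/s; BW = Δω/(2π) = 117.2 Hz.

(a) f₀ = 232.7 Hz  (b) Q = 1.986  (c) BW = 117.2 Hz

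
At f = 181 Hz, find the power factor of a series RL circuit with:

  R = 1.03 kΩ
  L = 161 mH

Step 1 — Angular frequency: ω = 2π·f = 2π·181 = 1137 rad/s.
Step 2 — Component impedances:
  R: Z = R = 1030 Ω
  L: Z = jωL = j·1137·0.161 = 0 + j183.1 Ω
Step 3 — Series combination: Z_total = R + L = 1030 + j183.1 Ω = 1046∠10.1° Ω.
Step 4 — Power factor: PF = cos(φ) = Re(Z)/|Z| = 1030/1046.1 = 0.9846.
Step 5 — Type: Im(Z) = 183.1 ⇒ lagging (phase φ = 10.1°).

PF = 0.9846 (lagging, φ = 10.1°)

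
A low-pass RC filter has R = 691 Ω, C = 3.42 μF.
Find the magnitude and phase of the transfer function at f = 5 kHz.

Step 1 — Angular frequency: ω = 2π·5000 = 3.142e+04 rad/s.
Step 2 — Transfer function: H(jω) = 1/(1 + jωRC).
Step 3 — Denominator: 1 + jωRC = 1 + j·3.142e+04·691·3.42e-06 = 1 + j74.24.
Step 4 — H = 0.0001814 - j0.01347.
Step 5 — Magnitude: |H| = 0.01347 (-37.4 dB); phase: φ = -89.2°.

|H| = 0.01347 (-37.4 dB), φ = -89.2°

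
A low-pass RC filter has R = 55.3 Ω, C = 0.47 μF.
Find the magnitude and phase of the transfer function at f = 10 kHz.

Step 1 — Angular frequency: ω = 2π·1e+04 = 6.283e+04 rad/s.
Step 2 — Transfer function: H(jω) = 1/(1 + jωRC).
Step 3 — Denominator: 1 + jωRC = 1 + j·6.283e+04·55.3·4.7e-07 = 1 + j1.633.
Step 4 — H = 0.2727 - j0.4454.
Step 5 — Magnitude: |H| = 0.5222 (-5.6 dB); phase: φ = -58.5°.

|H| = 0.5222 (-5.6 dB), φ = -58.5°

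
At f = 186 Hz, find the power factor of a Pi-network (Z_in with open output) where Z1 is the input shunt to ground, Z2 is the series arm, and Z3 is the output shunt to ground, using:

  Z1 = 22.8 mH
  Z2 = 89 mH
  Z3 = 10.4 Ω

Step 1 — Angular frequency: ω = 2π·f = 2π·186 = 1169 rad/s.
Step 2 — Component impedances:
  Z1: Z = jωL = j·1169·0.0228 = 0 + j26.65 Ω
  Z2: Z = jωL = j·1169·0.089 = 0 + j104 Ω
  Z3: Z = R = 10.4 Ω
Step 3 — With open output, the series arm Z2 and the output shunt Z3 appear in series to ground: Z2 + Z3 = 10.4 + j104 Ω.
Step 4 — Parallel with input shunt Z1: Z_in = Z1 || (Z2 + Z3) = 0.4298 + j21.25 Ω = 21.25∠88.8° Ω.
Step 5 — Power factor: PF = cos(φ) = Re(Z)/|Z| = 0.4298/21.25 = 0.02023.
Step 6 — Type: Im(Z) = 21.25 ⇒ lagging (phase φ = 88.8°).

PF = 0.02023 (lagging, φ = 88.8°)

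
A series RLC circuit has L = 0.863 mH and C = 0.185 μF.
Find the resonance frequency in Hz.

Step 1 — Resonance condition Im(Z)=0 gives ω₀ = 1/√(LC).
Step 2 — ω₀ = 1/√(0.000863·1.85e-07) = 7.914e+04 rad/s.
Step 3 — f₀ = ω₀/(2π) = 1.26e+04 Hz.

f₀ = 1.26e+04 Hz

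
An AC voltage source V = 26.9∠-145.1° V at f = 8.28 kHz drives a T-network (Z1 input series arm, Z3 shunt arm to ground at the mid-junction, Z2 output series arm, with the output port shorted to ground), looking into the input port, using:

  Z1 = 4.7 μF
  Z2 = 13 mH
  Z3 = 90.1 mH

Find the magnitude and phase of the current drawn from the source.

Step 1 — Angular frequency: ω = 2π·f = 2π·8280 = 5.202e+04 rad/s.
Step 2 — Component impedances:
  Z1: Z = 1/(jωC) = -j/(ω·C) = 0 - j4.09 Ω
  Z2: Z = jωL = j·5.202e+04·0.013 = 0 + j676.3 Ω
  Z3: Z = jωL = j·5.202e+04·0.0901 = 0 + j4687 Ω
Step 3 — With the output port shorted to ground, the output series arm Z2 runs from the junction to ground; the shunt arm Z3 also runs from the junction to ground. They appear in parallel: Z3 || Z2 = 0 + j591 Ω.
Step 4 — Series with input arm Z1: Z_in = Z1 + (Z3 || Z2) = 0 + j587 Ω = 587∠90.0° Ω.
Step 5 — Source phasor: V = 26.9∠-145.1° V = -22.06 - j15.39 V.
Step 6 — Ohm's law: I = V / Z_total = (-22.06 - j15.39) / (0 + j587) = -0.02622 + j0.03759 A.
Step 7 — Convert to polar: |I| = 0.04583 A, ∠I = 124.9°.

I = 0.04583∠124.9° A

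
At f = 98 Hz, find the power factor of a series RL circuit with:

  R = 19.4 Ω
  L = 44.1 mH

Step 1 — Angular frequency: ω = 2π·f = 2π·98 = 615.8 rad/s.
Step 2 — Component impedances:
  R: Z = R = 19.4 Ω
  L: Z = jωL = j·615.8·0.0441 = 0 + j27.15 Ω
Step 3 — Series combination: Z_total = R + L = 19.4 + j27.15 Ω = 33.37∠54.5° Ω.
Step 4 — Power factor: PF = cos(φ) = Re(Z)/|Z| = 19.4/33.373 = 0.5813.
Step 5 — Type: Im(Z) = 27.15 ⇒ lagging (phase φ = 54.5°).

PF = 0.5813 (lagging, φ = 54.5°)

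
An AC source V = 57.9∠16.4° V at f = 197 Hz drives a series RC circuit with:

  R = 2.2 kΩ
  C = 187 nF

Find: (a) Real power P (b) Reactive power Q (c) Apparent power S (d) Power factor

Step 1 — Angular frequency: ω = 2π·f = 2π·197 = 1238 rad/s.
Step 2 — Component impedances:
  R: Z = R = 2200 Ω
  C: Z = 1/(jωC) = -j/(ω·C) = 0 - j4320 Ω
Step 3 — Series combination: Z_total = R + C = 2200 - j4320 Ω = 4848∠-63.0° Ω.
Step 4 — Source phasor: V = 57.9∠16.4° V = 55.54 + j16.35 V.
Step 5 — Current: I = V / Z = 0.002194 + j0.01174 A = 0.01194∠79.4° A.
Step 6 — Complex power: S = V·I* = 0.3138 - j0.6162 VA.
Step 7 — Real power: P = Re(S) = 0.3138 W.
Step 8 — Reactive power: Q = Im(S) = -0.6162 VAR.
Step 9 — Apparent power: |S| = 0.6915 VA.
Step 10 — Power factor: PF = P/|S| = 0.4538 (leading).

(a) P = 0.3138 W  (b) Q = -0.6162 VAR  (c) S = 0.6915 VA  (d) PF = 0.4538 (leading)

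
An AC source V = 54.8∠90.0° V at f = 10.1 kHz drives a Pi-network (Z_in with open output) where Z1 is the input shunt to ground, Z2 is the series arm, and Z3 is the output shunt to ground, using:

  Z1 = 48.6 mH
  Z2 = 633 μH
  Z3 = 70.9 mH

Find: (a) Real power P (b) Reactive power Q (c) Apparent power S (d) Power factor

Step 1 — Angular frequency: ω = 2π·f = 2π·1.01e+04 = 6.346e+04 rad/s.
Step 2 — Component impedances:
  Z1: Z = jωL = j·6.346e+04·0.0486 = 0 + j3084 Ω
  Z2: Z = jωL = j·6.346e+04·0.000633 = 0 + j40.17 Ω
  Z3: Z = jωL = j·6.346e+04·0.0709 = 0 + j4499 Ω
Step 3 — With open output, the series arm Z2 and the output shunt Z3 appear in series to ground: Z2 + Z3 = 0 + j4539 Ω.
Step 4 — Parallel with input shunt Z1: Z_in = Z1 || (Z2 + Z3) = 0 + j1836 Ω = 1836∠90.0° Ω.
Step 5 — Source phasor: V = 54.8∠90.0° V = 0 + j54.8 V.
Step 6 — Current: I = V / Z = 0.02984 A = 0.02984∠-0.0° A.
Step 7 — Complex power: S = V·I* = 0 + j1.635 VA.
Step 8 — Real power: P = Re(S) = 0 W.
Step 9 — Reactive power: Q = Im(S) = 1.635 VAR.
Step 10 — Apparent power: |S| = 1.635 VA.
Step 11 — Power factor: PF = P/|S| = 0 (lagging).

(a) P = 0 W  (b) Q = 1.635 VAR  (c) S = 1.635 VA  (d) PF = 0 (lagging)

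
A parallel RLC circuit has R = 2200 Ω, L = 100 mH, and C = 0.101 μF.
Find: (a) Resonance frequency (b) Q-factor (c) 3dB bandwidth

Step 1 — Resonance: ω₀ = 1/√(LC) = 1/√(0.1·1.01e-07) = 9950 rad/s.
Step 2 — f₀ = ω₀/(2π) = 1584 Hz.
Step 3 — Parallel Q: Q = R/(ω₀L) = 2200/(9950·0.1) = 2.211.
Step 4 — Bandwidth: Δω = ω₀/Q = 4500 rad/s; BW = Δω/(2π) = 716.3 Hz.

(a) f₀ = 1584 Hz  (b) Q = 2.211  (c) BW = 716.3 Hz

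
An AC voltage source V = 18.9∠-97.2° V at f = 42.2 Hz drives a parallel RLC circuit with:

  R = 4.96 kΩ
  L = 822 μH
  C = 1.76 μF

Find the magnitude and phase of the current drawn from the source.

Step 1 — Angular frequency: ω = 2π·f = 2π·42.2 = 265.2 rad/s.
Step 2 — Component impedances:
  R: Z = R = 4960 Ω
  L: Z = jωL = j·265.2·0.000822 = 0 + j0.218 Ω
  C: Z = 1/(jωC) = -j/(ω·C) = 0 - j2143 Ω
Step 3 — Parallel combination: 1/Z_total = 1/R + 1/L + 1/C; Z_total = 9.579e-06 + j0.218 Ω = 0.218∠90.0° Ω.
Step 4 — Source phasor: V = 18.9∠-97.2° V = -2.369 - j18.75 V.
Step 5 — Ohm's law: I = V / Z_total = (-2.369 - j18.75) / (9.579e-06 + j0.218) = -86.02 + j10.86 A.
Step 6 — Convert to polar: |I| = 86.71 A, ∠I = 172.8°.

I = 86.71∠172.8° A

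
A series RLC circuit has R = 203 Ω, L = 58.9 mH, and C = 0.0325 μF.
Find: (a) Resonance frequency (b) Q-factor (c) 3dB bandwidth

Step 1 — Resonance: ω₀ = 1/√(LC) = 1/√(0.0589·3.25e-08) = 2.286e+04 rad/s.
Step 2 — f₀ = ω₀/(2π) = 3638 Hz.
Step 3 — Series Q: Q = ω₀L/R = 2.286e+04·0.0589/203 = 6.632.
Step 4 — Bandwidth: Δω = ω₀/Q = 3447 rad/s; BW = Δω/(2π) = 548.5 Hz.

(a) f₀ = 3638 Hz  (b) Q = 6.632  (c) BW = 548.5 Hz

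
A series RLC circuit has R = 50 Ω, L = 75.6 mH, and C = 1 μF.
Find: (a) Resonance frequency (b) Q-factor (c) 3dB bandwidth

Step 1 — Resonance: ω₀ = 1/√(LC) = 1/√(0.0756·1e-06) = 3637 rad/s.
Step 2 — f₀ = ω₀/(2π) = 578.8 Hz.
Step 3 — Series Q: Q = ω₀L/R = 3637·0.0756/50 = 5.499.
Step 4 — Bandwidth: Δω = ω₀/Q = 661.4 rad/s; BW = Δω/(2π) = 105.3 Hz.

(a) f₀ = 578.8 Hz  (b) Q = 5.499  (c) BW = 105.3 Hz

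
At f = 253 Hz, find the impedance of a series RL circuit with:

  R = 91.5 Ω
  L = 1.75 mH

Step 1 — Angular frequency: ω = 2π·f = 2π·253 = 1590 rad/s.
Step 2 — Component impedances:
  R: Z = R = 91.5 Ω
  L: Z = jωL = j·1590·0.00175 = 0 + j2.782 Ω
Step 3 — Series combination: Z_total = R + L = 91.5 + j2.782 Ω = 91.54∠1.7° Ω.

Z = 91.5 + j2.782 Ω = 91.54∠1.7° Ω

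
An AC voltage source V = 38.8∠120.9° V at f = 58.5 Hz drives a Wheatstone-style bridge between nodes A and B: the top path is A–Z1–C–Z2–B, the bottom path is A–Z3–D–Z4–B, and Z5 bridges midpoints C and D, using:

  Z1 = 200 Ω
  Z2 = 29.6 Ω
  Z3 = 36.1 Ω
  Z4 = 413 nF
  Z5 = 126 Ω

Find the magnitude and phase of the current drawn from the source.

Step 1 — Angular frequency: ω = 2π·f = 2π·58.5 = 367.6 rad/s.
Step 2 — Component impedances:
  Z1: Z = R = 200 Ω
  Z2: Z = R = 29.6 Ω
  Z3: Z = R = 36.1 Ω
  Z4: Z = 1/(jωC) = -j/(ω·C) = 0 - j6587 Ω
  Z5: Z = R = 126 Ω
Step 3 — Bridge requires nodal analysis (the Z5 bridge couples midpoints C and D, so the two paths cannot be reduced to a simple series/parallel combination). Setting node B to ground and injecting 1 A at node A, the 3-node admittance system at A, C, D solves to V_A = Z_AB = 119.1 - j1.493 Ω = 119.1∠-0.7° Ω.
Step 4 — Source phasor: V = 38.8∠120.9° V = -19.93 + j33.29 V.
Step 5 — Ohm's law: I = V / Z_total = (-19.93 + j33.29) / (119.1 - j1.493) = -0.1708 + j0.2774 A.
Step 6 — Convert to polar: |I| = 0.3257 A, ∠I = 121.6°.

I = 0.3257∠121.6° A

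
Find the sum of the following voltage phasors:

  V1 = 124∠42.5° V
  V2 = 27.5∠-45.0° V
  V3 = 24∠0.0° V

Step 1 — Convert each phasor to rectangular form:
  V1 = 124·(cos(42.5°) + j·sin(42.5°)) = 91.42 + j83.77 V
  V2 = 27.5·(cos(-45.0°) + j·sin(-45.0°)) = 19.45 - j19.45 V
  V3 = 24·(cos(0.0°) + j·sin(0.0°)) = 24 V
Step 2 — Sum components: V_total = 134.9 + j64.33 V.
Step 3 — Convert to polar: |V_total| = 149.4 V, ∠V_total = 25.5°.

V_total = 149.4∠25.5° V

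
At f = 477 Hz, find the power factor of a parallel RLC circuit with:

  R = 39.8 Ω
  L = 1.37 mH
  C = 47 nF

Step 1 — Angular frequency: ω = 2π·f = 2π·477 = 2997 rad/s.
Step 2 — Component impedances:
  R: Z = R = 39.8 Ω
  L: Z = jωL = j·2997·0.00137 = 0 + j4.106 Ω
  C: Z = 1/(jωC) = -j/(ω·C) = 0 - j7099 Ω
Step 3 — Parallel combination: 1/Z_total = 1/R + 1/L + 1/C; Z_total = 0.4196 + j4.065 Ω = 4.087∠84.1° Ω.
Step 4 — Power factor: PF = cos(φ) = Re(Z)/|Z| = 0.4196/4.087 = 0.1027.
Step 5 — Type: Im(Z) = 4.065 ⇒ lagging (phase φ = 84.1°).

PF = 0.1027 (lagging, φ = 84.1°)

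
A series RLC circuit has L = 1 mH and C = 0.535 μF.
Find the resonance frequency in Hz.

Step 1 — Resonance condition Im(Z)=0 gives ω₀ = 1/√(LC).
Step 2 — ω₀ = 1/√(0.001·5.35e-07) = 4.323e+04 rad/s.
Step 3 — f₀ = ω₀/(2π) = 6881 Hz.

f₀ = 6881 Hz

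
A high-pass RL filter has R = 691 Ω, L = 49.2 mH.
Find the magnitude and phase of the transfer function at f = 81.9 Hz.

Step 1 — Angular frequency: ω = 2π·81.9 = 514.6 rad/s.
Step 2 — Transfer function: H(jω) = jωL/(R + jωL).
Step 3 — Numerator jωL = j·25.32; denominator R + jωL = 691 + j25.32.
Step 4 — H = 0.001341 + j0.03659.
Step 5 — Magnitude: |H| = 0.03662 (-28.7 dB); phase: φ = 87.9°.

|H| = 0.03662 (-28.7 dB), φ = 87.9°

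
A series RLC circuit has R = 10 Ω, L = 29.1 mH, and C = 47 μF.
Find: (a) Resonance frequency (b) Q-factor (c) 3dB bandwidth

Step 1 — Resonance: ω₀ = 1/√(LC) = 1/√(0.0291·4.7e-05) = 855.1 rad/s.
Step 2 — f₀ = ω₀/(2π) = 136.1 Hz.
Step 3 — Series Q: Q = ω₀L/R = 855.1·0.0291/10 = 2.488.
Step 4 — Bandwidth: Δω = ω₀/Q = 343.6 rad/s; BW = Δω/(2π) = 54.69 Hz.

(a) f₀ = 136.1 Hz  (b) Q = 2.488  (c) BW = 54.69 Hz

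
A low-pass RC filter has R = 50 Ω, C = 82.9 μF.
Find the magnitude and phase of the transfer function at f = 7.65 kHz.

Step 1 — Angular frequency: ω = 2π·7650 = 4.807e+04 rad/s.
Step 2 — Transfer function: H(jω) = 1/(1 + jωRC).
Step 3 — Denominator: 1 + jωRC = 1 + j·4.807e+04·50·8.29e-05 = 1 + j199.2.
Step 4 — H = 2.519e-05 - j0.005019.
Step 5 — Magnitude: |H| = 0.005019 (-46.0 dB); phase: φ = -89.7°.

|H| = 0.005019 (-46.0 dB), φ = -89.7°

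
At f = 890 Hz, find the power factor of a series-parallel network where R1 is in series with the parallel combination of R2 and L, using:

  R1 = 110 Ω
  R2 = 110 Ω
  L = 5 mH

Step 1 — Angular frequency: ω = 2π·f = 2π·890 = 5592 rad/s.
Step 2 — Component impedances:
  R1: Z = R = 110 Ω
  R2: Z = R = 110 Ω
  L: Z = jωL = j·5592·0.005 = 0 + j27.96 Ω
Step 3 — Parallel branch: R2 || L = 1/(1/R2 + 1/L) = 6.676 + j26.26 Ω.
Step 4 — Series with R1: Z_total = R1 + (R2 || L) = 116.7 + j26.26 Ω = 119.6∠12.7° Ω.
Step 5 — Power factor: PF = cos(φ) = Re(Z)/|Z| = 116.68/119.6 = 0.9756.
Step 6 — Type: Im(Z) = 26.26 ⇒ lagging (phase φ = 12.7°).

PF = 0.9756 (lagging, φ = 12.7°)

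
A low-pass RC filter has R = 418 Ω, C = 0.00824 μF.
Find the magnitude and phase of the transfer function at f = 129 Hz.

Step 1 — Angular frequency: ω = 2π·129 = 810.5 rad/s.
Step 2 — Transfer function: H(jω) = 1/(1 + jωRC).
Step 3 — Denominator: 1 + jωRC = 1 + j·810.5·418·8.24e-09 = 1 + j0.002792.
Step 4 — H = 1 - j0.002792.
Step 5 — Magnitude: |H| = 1 (-0.0 dB); phase: φ = -0.2°.

|H| = 1 (-0.0 dB), φ = -0.2°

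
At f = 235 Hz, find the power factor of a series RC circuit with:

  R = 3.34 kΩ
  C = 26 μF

Step 1 — Angular frequency: ω = 2π·f = 2π·235 = 1477 rad/s.
Step 2 — Component impedances:
  R: Z = R = 3340 Ω
  C: Z = 1/(jωC) = -j/(ω·C) = 0 - j26.05 Ω
Step 3 — Series combination: Z_total = R + C = 3340 - j26.05 Ω = 3340∠-0.4° Ω.
Step 4 — Power factor: PF = cos(φ) = Re(Z)/|Z| = 3340/3340 = 1.
Step 5 — Type: Im(Z) = -26.05 ⇒ leading (phase φ = -0.4°).

PF = 1 (leading, φ = -0.4°)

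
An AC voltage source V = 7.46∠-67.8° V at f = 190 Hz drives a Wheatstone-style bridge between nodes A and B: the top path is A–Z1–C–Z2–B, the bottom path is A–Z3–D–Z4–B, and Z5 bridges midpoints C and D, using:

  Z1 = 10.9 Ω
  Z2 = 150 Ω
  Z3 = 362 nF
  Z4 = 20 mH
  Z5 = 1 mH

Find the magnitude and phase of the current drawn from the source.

Step 1 — Angular frequency: ω = 2π·f = 2π·190 = 1194 rad/s.
Step 2 — Component impedances:
  Z1: Z = R = 10.9 Ω
  Z2: Z = R = 150 Ω
  Z3: Z = 1/(jωC) = -j/(ω·C) = 0 - j2314 Ω
  Z4: Z = jωL = j·1194·0.02 = 0 + j23.88 Ω
  Z5: Z = jωL = j·1194·0.001 = 0 + j1.194 Ω
Step 3 — Bridge requires nodal analysis (the Z5 bridge couples midpoints C and D, so the two paths cannot be reduced to a simple series/parallel combination). Setting node B to ground and injecting 1 A at node A, the 3-node admittance system at A, C, D solves to V_A = Z_AB = 14.99 + j24.34 Ω = 28.58∠58.4° Ω.
Step 4 — Source phasor: V = 7.46∠-67.8° V = 2.819 - j6.907 V.
Step 5 — Ohm's law: I = V / Z_total = (2.819 - j6.907) / (14.99 + j24.34) = -0.1541 - j0.2107 A.
Step 6 — Convert to polar: |I| = 0.261 A, ∠I = -126.2°.

I = 0.261∠-126.2° A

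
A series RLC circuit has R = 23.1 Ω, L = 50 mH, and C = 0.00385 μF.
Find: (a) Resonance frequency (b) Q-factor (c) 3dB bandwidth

Step 1 — Resonance condition Im(Z)=0 gives ω₀ = 1/√(LC).
Step 2 — ω₀ = 1/√(0.05·3.85e-09) = 7.207e+04 rad/s.
Step 3 — f₀ = ω₀/(2π) = 1.147e+04 Hz.
Step 4 — Series Q: Q = ω₀L/R = 7.207e+04·0.05/23.1 = 156.
Step 5 — 3dB bandwidth: Δω = ω₀/Q = 462 rad/s; BW = Δω/(2π) = 73.53 Hz.

(a) f₀ = 1.147e+04 Hz  (b) Q = 156  (c) BW = 73.53 Hz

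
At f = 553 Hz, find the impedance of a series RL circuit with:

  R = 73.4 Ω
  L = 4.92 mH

Step 1 — Angular frequency: ω = 2π·f = 2π·553 = 3475 rad/s.
Step 2 — Component impedances:
  R: Z = R = 73.4 Ω
  L: Z = jωL = j·3475·0.00492 = 0 + j17.1 Ω
Step 3 — Series combination: Z_total = R + L = 73.4 + j17.1 Ω = 75.36∠13.1° Ω.

Z = 73.4 + j17.1 Ω = 75.36∠13.1° Ω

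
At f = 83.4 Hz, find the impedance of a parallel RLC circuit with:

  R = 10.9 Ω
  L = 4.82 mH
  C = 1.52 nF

Step 1 — Angular frequency: ω = 2π·f = 2π·83.4 = 524 rad/s.
Step 2 — Component impedances:
  R: Z = R = 10.9 Ω
  L: Z = jωL = j·524·0.00482 = 0 + j2.526 Ω
  C: Z = 1/(jωC) = -j/(ω·C) = 0 - j1.255e+06 Ω
Step 3 — Parallel combination: 1/Z_total = 1/R + 1/L + 1/C; Z_total = 0.5555 + j2.397 Ω = 2.461∠77.0° Ω.

Z = 0.5555 + j2.397 Ω = 2.461∠77.0° Ω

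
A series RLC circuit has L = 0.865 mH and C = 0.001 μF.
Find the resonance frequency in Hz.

Step 1 — Resonance condition Im(Z)=0 gives ω₀ = 1/√(LC).
Step 2 — ω₀ = 1/√(0.000865·1e-09) = 1.075e+06 rad/s.
Step 3 — f₀ = ω₀/(2π) = 1.711e+05 Hz.

f₀ = 1.711e+05 Hz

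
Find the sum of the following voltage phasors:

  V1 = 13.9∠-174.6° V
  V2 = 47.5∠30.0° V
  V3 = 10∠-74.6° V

Step 1 — Convert each phasor to rectangular form:
  V1 = 13.9·(cos(-174.6°) + j·sin(-174.6°)) = -13.84 - j1.308 V
  V2 = 47.5·(cos(30.0°) + j·sin(30.0°)) = 41.14 + j23.75 V
  V3 = 10·(cos(-74.6°) + j·sin(-74.6°)) = 2.656 - j9.641 V
Step 2 — Sum components: V_total = 29.95 + j12.8 V.
Step 3 — Convert to polar: |V_total| = 32.57 V, ∠V_total = 23.1°.

V_total = 32.57∠23.1° V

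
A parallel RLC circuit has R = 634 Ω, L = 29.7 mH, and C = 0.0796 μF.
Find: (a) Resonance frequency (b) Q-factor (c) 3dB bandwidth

Step 1 — Resonance: ω₀ = 1/√(LC) = 1/√(0.0297·7.96e-08) = 2.057e+04 rad/s.
Step 2 — f₀ = ω₀/(2π) = 3273 Hz.
Step 3 — Parallel Q: Q = R/(ω₀L) = 634/(2.057e+04·0.0297) = 1.038.
Step 4 — Bandwidth: Δω = ω₀/Q = 1.982e+04 rad/s; BW = Δω/(2π) = 3154 Hz.

(a) f₀ = 3273 Hz  (b) Q = 1.038  (c) BW = 3154 Hz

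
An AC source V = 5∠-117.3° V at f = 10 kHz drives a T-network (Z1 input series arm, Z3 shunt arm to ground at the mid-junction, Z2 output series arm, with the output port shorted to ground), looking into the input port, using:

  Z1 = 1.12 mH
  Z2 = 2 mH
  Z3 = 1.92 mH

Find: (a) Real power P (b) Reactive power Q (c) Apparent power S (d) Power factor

Step 1 — Angular frequency: ω = 2π·f = 2π·1e+04 = 6.283e+04 rad/s.
Step 2 — Component impedances:
  Z1: Z = jωL = j·6.283e+04·0.00112 = 0 + j70.37 Ω
  Z2: Z = jωL = j·6.283e+04·0.002 = 0 + j125.7 Ω
  Z3: Z = jωL = j·6.283e+04·0.00192 = 0 + j120.6 Ω
Step 3 — With the output port shorted to ground, the output series arm Z2 runs from the junction to ground; the shunt arm Z3 also runs from the junction to ground. They appear in parallel: Z3 || Z2 = 0 + j61.55 Ω.
Step 4 — Series with input arm Z1: Z_in = Z1 + (Z3 || Z2) = 0 + j131.9 Ω = 131.9∠90.0° Ω.
Step 5 — Source phasor: V = 5∠-117.3° V = -2.293 - j4.443 V.
Step 6 — Current: I = V / Z = -0.03368 + j0.01738 A = 0.0379∠152.7° A.
Step 7 — Complex power: S = V·I* = 0 + j0.1895 VA.
Step 8 — Real power: P = Re(S) = 0 W.
Step 9 — Reactive power: Q = Im(S) = 0.1895 VAR.
Step 10 — Apparent power: |S| = 0.1895 VA.
Step 11 — Power factor: PF = P/|S| = 0 (lagging).

(a) P = 0 W  (b) Q = 0.1895 VAR  (c) S = 0.1895 VA  (d) PF = 0 (lagging)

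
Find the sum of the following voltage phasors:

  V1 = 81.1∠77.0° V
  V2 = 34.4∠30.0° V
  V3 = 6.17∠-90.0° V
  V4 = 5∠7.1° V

Step 1 — Convert each phasor to rectangular form:
  V1 = 81.1·(cos(77.0°) + j·sin(77.0°)) = 18.24 + j79.02 V
  V2 = 34.4·(cos(30.0°) + j·sin(30.0°)) = 29.79 + j17.2 V
  V3 = 6.17·(cos(-90.0°) + j·sin(-90.0°)) = 0 - j6.17 V
  V4 = 5·(cos(7.1°) + j·sin(7.1°)) = 4.962 + j0.618 V
Step 2 — Sum components: V_total = 53 + j90.67 V.
Step 3 — Convert to polar: |V_total| = 105 V, ∠V_total = 59.7°.

V_total = 105∠59.7° V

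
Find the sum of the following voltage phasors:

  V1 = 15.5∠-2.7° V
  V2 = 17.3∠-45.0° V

Step 1 — Convert each phasor to rectangular form:
  V1 = 15.5·(cos(-2.7°) + j·sin(-2.7°)) = 15.48 - j0.7301 V
  V2 = 17.3·(cos(-45.0°) + j·sin(-45.0°)) = 12.23 - j12.23 V
Step 2 — Sum components: V_total = 27.72 - j12.96 V.
Step 3 — Convert to polar: |V_total| = 30.6 V, ∠V_total = -25.1°.

V_total = 30.6∠-25.1° V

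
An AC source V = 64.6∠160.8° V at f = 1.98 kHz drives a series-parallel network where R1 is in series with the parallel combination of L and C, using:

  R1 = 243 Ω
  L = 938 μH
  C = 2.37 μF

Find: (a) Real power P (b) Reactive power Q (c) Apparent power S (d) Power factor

Step 1 — Angular frequency: ω = 2π·f = 2π·1980 = 1.244e+04 rad/s.
Step 2 — Component impedances:
  R1: Z = R = 243 Ω
  L: Z = jωL = j·1.244e+04·0.000938 = 0 + j11.67 Ω
  C: Z = 1/(jωC) = -j/(ω·C) = 0 - j33.92 Ω
Step 3 — Parallel branch: L || C = 1/(1/L + 1/C) = 0 + j17.79 Ω.
Step 4 — Series with R1: Z_total = R1 + (L || C) = 243 + j17.79 Ω = 243.7∠4.2° Ω.
Step 5 — Source phasor: V = 64.6∠160.8° V = -61.01 + j21.24 V.
Step 6 — Current: I = V / Z = -0.2434 + j0.1052 A = 0.2651∠156.6° A.
Step 7 — Complex power: S = V·I* = 17.08 + j1.251 VA.
Step 8 — Real power: P = Re(S) = 17.08 W.
Step 9 — Reactive power: Q = Im(S) = 1.251 VAR.
Step 10 — Apparent power: |S| = 17.13 VA.
Step 11 — Power factor: PF = P/|S| = 0.9973 (lagging).

(a) P = 17.08 W  (b) Q = 1.251 VAR  (c) S = 17.13 VA  (d) PF = 0.9973 (lagging)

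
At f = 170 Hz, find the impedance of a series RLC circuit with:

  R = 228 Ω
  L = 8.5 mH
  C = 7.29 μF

Step 1 — Angular frequency: ω = 2π·f = 2π·170 = 1068 rad/s.
Step 2 — Component impedances:
  R: Z = R = 228 Ω
  L: Z = jωL = j·1068·0.0085 = 0 + j9.079 Ω
  C: Z = 1/(jωC) = -j/(ω·C) = 0 - j128.4 Ω
Step 3 — Series combination: Z_total = R + L + C = 228 - j119.3 Ω = 257.3∠-27.6° Ω.

Z = 228 - j119.3 Ω = 257.3∠-27.6° Ω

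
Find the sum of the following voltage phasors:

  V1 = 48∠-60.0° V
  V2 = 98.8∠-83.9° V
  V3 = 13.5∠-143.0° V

Step 1 — Convert each phasor to rectangular form:
  V1 = 48·(cos(-60.0°) + j·sin(-60.0°)) = 24 - j41.57 V
  V2 = 98.8·(cos(-83.9°) + j·sin(-83.9°)) = 10.5 - j98.24 V
  V3 = 13.5·(cos(-143.0°) + j·sin(-143.0°)) = -10.78 - j8.125 V
Step 2 — Sum components: V_total = 23.72 - j147.9 V.
Step 3 — Convert to polar: |V_total| = 149.8 V, ∠V_total = -80.9°.

V_total = 149.8∠-80.9° V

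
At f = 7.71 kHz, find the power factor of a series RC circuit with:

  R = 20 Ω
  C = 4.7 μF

Step 1 — Angular frequency: ω = 2π·f = 2π·7710 = 4.844e+04 rad/s.
Step 2 — Component impedances:
  R: Z = R = 20 Ω
  C: Z = 1/(jωC) = -j/(ω·C) = 0 - j4.392 Ω
Step 3 — Series combination: Z_total = R + C = 20 - j4.392 Ω = 20.48∠-12.4° Ω.
Step 4 — Power factor: PF = cos(φ) = Re(Z)/|Z| = 20/20.477 = 0.9767.
Step 5 — Type: Im(Z) = -4.392 ⇒ leading (phase φ = -12.4°).

PF = 0.9767 (leading, φ = -12.4°)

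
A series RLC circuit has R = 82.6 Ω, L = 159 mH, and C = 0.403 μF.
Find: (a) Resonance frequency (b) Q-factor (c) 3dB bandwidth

Step 1 — Resonance condition Im(Z)=0 gives ω₀ = 1/√(LC).
Step 2 — ω₀ = 1/√(0.159·4.03e-07) = 3950 rad/s.
Step 3 — f₀ = ω₀/(2π) = 628.7 Hz.
Step 4 — Series Q: Q = ω₀L/R = 3950·0.159/82.6 = 7.604.
Step 5 — 3dB bandwidth: Δω = ω₀/Q = 519.5 rad/s; BW = Δω/(2π) = 82.68 Hz.

(a) f₀ = 628.7 Hz  (b) Q = 7.604  (c) BW = 82.68 Hz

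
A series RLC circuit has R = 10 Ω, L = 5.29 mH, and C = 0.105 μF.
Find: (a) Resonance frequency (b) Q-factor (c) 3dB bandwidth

Step 1 — Resonance: ω₀ = 1/√(LC) = 1/√(0.00529·1.05e-07) = 4.243e+04 rad/s.
Step 2 — f₀ = ω₀/(2π) = 6753 Hz.
Step 3 — Series Q: Q = ω₀L/R = 4.243e+04·0.00529/10 = 22.45.
Step 4 — Bandwidth: Δω = ω₀/Q = 1890 rad/s; BW = Δω/(2π) = 300.9 Hz.

(a) f₀ = 6753 Hz  (b) Q = 22.45  (c) BW = 300.9 Hz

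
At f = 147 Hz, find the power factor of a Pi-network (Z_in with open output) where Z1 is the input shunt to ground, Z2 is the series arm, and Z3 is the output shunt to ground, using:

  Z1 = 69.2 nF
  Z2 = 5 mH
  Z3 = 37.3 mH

Step 1 — Angular frequency: ω = 2π·f = 2π·147 = 923.6 rad/s.
Step 2 — Component impedances:
  Z1: Z = 1/(jωC) = -j/(ω·C) = 0 - j1.565e+04 Ω
  Z2: Z = jωL = j·923.6·0.005 = 0 + j4.618 Ω
  Z3: Z = jωL = j·923.6·0.0373 = 0 + j34.45 Ω
Step 3 — With open output, the series arm Z2 and the output shunt Z3 appear in series to ground: Z2 + Z3 = 0 + j39.07 Ω.
Step 4 — Parallel with input shunt Z1: Z_in = Z1 || (Z2 + Z3) = 0 + j39.17 Ω = 39.17∠90.0° Ω.
Step 5 — Power factor: PF = cos(φ) = Re(Z)/|Z| = -0/39.17 = -0.
Step 6 — Type: Im(Z) = 39.17 ⇒ lagging (phase φ = 90.0°).

PF = -0 (lagging, φ = 90.0°)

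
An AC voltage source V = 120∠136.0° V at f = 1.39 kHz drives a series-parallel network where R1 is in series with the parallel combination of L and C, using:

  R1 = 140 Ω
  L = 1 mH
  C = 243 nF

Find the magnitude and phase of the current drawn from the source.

Step 1 — Angular frequency: ω = 2π·f = 2π·1390 = 8734 rad/s.
Step 2 — Component impedances:
  R1: Z = R = 140 Ω
  L: Z = jωL = j·8734·0.001 = 0 + j8.734 Ω
  C: Z = 1/(jωC) = -j/(ω·C) = 0 - j471.2 Ω
Step 3 — Parallel branch: L || C = 1/(1/L + 1/C) = 0 + j8.899 Ω.
Step 4 — Series with R1: Z_total = R1 + (L || C) = 140 + j8.899 Ω = 140.3∠3.6° Ω.
Step 5 — Source phasor: V = 120∠136.0° V = -86.32 + j83.36 V.
Step 6 — Ohm's law: I = V / Z_total = (-86.32 + j83.36) / (140 + j8.899) = -0.5764 + j0.6321 A.
Step 7 — Convert to polar: |I| = 0.8554 A, ∠I = 132.4°.

I = 0.8554∠132.4° A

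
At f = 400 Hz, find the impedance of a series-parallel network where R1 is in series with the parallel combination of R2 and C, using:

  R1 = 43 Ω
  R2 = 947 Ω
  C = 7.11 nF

Step 1 — Angular frequency: ω = 2π·f = 2π·400 = 2513 rad/s.
Step 2 — Component impedances:
  R1: Z = R = 43 Ω
  R2: Z = R = 947 Ω
  C: Z = 1/(jωC) = -j/(ω·C) = 0 - j5.596e+04 Ω
Step 3 — Parallel branch: R2 || C = 1/(1/R2 + 1/C) = 946.7 - j16.02 Ω.
Step 4 — Series with R1: Z_total = R1 + (R2 || C) = 989.7 - j16.02 Ω = 989.9∠-0.9° Ω.

Z = 989.7 - j16.02 Ω = 989.9∠-0.9° Ω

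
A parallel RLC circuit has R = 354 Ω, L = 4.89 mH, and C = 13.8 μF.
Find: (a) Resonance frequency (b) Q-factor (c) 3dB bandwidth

Step 1 — Resonance: ω₀ = 1/√(LC) = 1/√(0.00489·1.38e-05) = 3850 rad/s.
Step 2 — f₀ = ω₀/(2π) = 612.7 Hz.
Step 3 — Parallel Q: Q = R/(ω₀L) = 354/(3850·0.00489) = 18.81.
Step 4 — Bandwidth: Δω = ω₀/Q = 204.7 rad/s; BW = Δω/(2π) = 32.58 Hz.

(a) f₀ = 612.7 Hz  (b) Q = 18.81  (c) BW = 32.58 Hz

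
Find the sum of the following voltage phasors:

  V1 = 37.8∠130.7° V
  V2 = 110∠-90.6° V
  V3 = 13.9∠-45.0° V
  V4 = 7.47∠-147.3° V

Step 1 — Convert each phasor to rectangular form:
  V1 = 37.8·(cos(130.7°) + j·sin(130.7°)) = -24.65 + j28.66 V
  V2 = 110·(cos(-90.6°) + j·sin(-90.6°)) = -1.152 - j110 V
  V3 = 13.9·(cos(-45.0°) + j·sin(-45.0°)) = 9.829 - j9.829 V
  V4 = 7.47·(cos(-147.3°) + j·sin(-147.3°)) = -6.286 - j4.036 V
Step 2 — Sum components: V_total = -22.26 - j95.2 V.
Step 3 — Convert to polar: |V_total| = 97.77 V, ∠V_total = -103.2°.

V_total = 97.77∠-103.2° V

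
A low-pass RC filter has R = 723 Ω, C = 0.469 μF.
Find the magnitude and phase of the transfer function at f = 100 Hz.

Step 1 — Angular frequency: ω = 2π·100 = 628.3 rad/s.
Step 2 — Transfer function: H(jω) = 1/(1 + jωRC).
Step 3 — Denominator: 1 + jωRC = 1 + j·628.3·723·4.69e-07 = 1 + j0.2131.
Step 4 — H = 0.9566 - j0.2038.
Step 5 — Magnitude: |H| = 0.978 (-0.2 dB); phase: φ = -12.0°.

|H| = 0.978 (-0.2 dB), φ = -12.0°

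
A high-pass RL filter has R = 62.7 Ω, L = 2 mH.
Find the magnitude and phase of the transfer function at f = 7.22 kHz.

Step 1 — Angular frequency: ω = 2π·7220 = 4.536e+04 rad/s.
Step 2 — Transfer function: H(jω) = jωL/(R + jωL).
Step 3 — Numerator jωL = j·90.73; denominator R + jωL = 62.7 + j90.73.
Step 4 — H = 0.6768 + j0.4677.
Step 5 — Magnitude: |H| = 0.8227 (-1.7 dB); phase: φ = 34.6°.

|H| = 0.8227 (-1.7 dB), φ = 34.6°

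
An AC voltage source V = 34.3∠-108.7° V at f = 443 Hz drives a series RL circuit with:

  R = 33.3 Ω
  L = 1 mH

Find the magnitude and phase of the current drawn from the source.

Step 1 — Angular frequency: ω = 2π·f = 2π·443 = 2783 rad/s.
Step 2 — Component impedances:
  R: Z = R = 33.3 Ω
  L: Z = jωL = j·2783·0.001 = 0 + j2.783 Ω
Step 3 — Series combination: Z_total = R + L = 33.3 + j2.783 Ω = 33.42∠4.8° Ω.
Step 4 — Source phasor: V = 34.3∠-108.7° V = -11 - j32.49 V.
Step 5 — Ohm's law: I = V / Z_total = (-11 - j32.49) / (33.3 + j2.783) = -0.4089 - j0.9415 A.
Step 6 — Convert to polar: |I| = 1.026 A, ∠I = -113.5°.

I = 1.026∠-113.5° A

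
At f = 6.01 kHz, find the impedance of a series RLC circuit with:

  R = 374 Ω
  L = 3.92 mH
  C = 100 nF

Step 1 — Angular frequency: ω = 2π·f = 2π·6010 = 3.776e+04 rad/s.
Step 2 — Component impedances:
  R: Z = R = 374 Ω
  L: Z = jωL = j·3.776e+04·0.00392 = 0 + j148 Ω
  C: Z = 1/(jωC) = -j/(ω·C) = 0 - j264.8 Ω
Step 3 — Series combination: Z_total = R + L + C = 374 - j116.8 Ω = 391.8∠-17.3° Ω.

Z = 374 - j116.8 Ω = 391.8∠-17.3° Ω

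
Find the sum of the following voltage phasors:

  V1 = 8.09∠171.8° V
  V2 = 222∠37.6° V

Step 1 — Convert each phasor to rectangular form:
  V1 = 8.09·(cos(171.8°) + j·sin(171.8°)) = -8.007 + j1.154 V
  V2 = 222·(cos(37.6°) + j·sin(37.6°)) = 175.9 + j135.5 V
Step 2 — Sum components: V_total = 167.9 + j136.6 V.
Step 3 — Convert to polar: |V_total| = 216.4 V, ∠V_total = 39.1°.

V_total = 216.4∠39.1° V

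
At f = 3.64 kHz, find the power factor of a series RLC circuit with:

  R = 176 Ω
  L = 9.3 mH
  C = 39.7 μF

Step 1 — Angular frequency: ω = 2π·f = 2π·3640 = 2.287e+04 rad/s.
Step 2 — Component impedances:
  R: Z = R = 176 Ω
  L: Z = jωL = j·2.287e+04·0.0093 = 0 + j212.7 Ω
  C: Z = 1/(jωC) = -j/(ω·C) = 0 - j1.101 Ω
Step 3 — Series combination: Z_total = R + L + C = 176 + j211.6 Ω = 275.2∠50.2° Ω.
Step 4 — Power factor: PF = cos(φ) = Re(Z)/|Z| = 176/275.2 = 0.6395.
Step 5 — Type: Im(Z) = 211.6 ⇒ lagging (phase φ = 50.2°).

PF = 0.6395 (lagging, φ = 50.2°)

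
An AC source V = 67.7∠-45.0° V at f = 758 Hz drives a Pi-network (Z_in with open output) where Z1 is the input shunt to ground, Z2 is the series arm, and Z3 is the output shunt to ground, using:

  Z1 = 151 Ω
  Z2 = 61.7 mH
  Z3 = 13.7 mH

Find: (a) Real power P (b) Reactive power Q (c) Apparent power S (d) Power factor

Step 1 — Angular frequency: ω = 2π·f = 2π·758 = 4763 rad/s.
Step 2 — Component impedances:
  Z1: Z = R = 151 Ω
  Z2: Z = jωL = j·4763·0.0617 = 0 + j293.9 Ω
  Z3: Z = jωL = j·4763·0.0137 = 0 + j65.25 Ω
Step 3 — With open output, the series arm Z2 and the output shunt Z3 appear in series to ground: Z2 + Z3 = 0 + j359.1 Ω.
Step 4 — Parallel with input shunt Z1: Z_in = Z1 || (Z2 + Z3) = 128.3 + j53.95 Ω = 139.2∠22.8° Ω.
Step 5 — Source phasor: V = 67.7∠-45.0° V = 47.87 - j47.87 V.
Step 6 — Current: I = V / Z = 0.1837 - j0.4503 A = 0.4864∠-67.8° A.
Step 7 — Complex power: S = V·I* = 30.35 + j12.76 VA.
Step 8 — Real power: P = Re(S) = 30.35 W.
Step 9 — Reactive power: Q = Im(S) = 12.76 VAR.
Step 10 — Apparent power: |S| = 32.93 VA.
Step 11 — Power factor: PF = P/|S| = 0.9218 (lagging).

(a) P = 30.35 W  (b) Q = 12.76 VAR  (c) S = 32.93 VA  (d) PF = 0.9218 (lagging)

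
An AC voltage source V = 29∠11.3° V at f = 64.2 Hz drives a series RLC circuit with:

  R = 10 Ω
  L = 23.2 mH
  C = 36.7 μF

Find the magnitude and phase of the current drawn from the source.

Step 1 — Angular frequency: ω = 2π·f = 2π·64.2 = 403.4 rad/s.
Step 2 — Component impedances:
  R: Z = R = 10 Ω
  L: Z = jωL = j·403.4·0.0232 = 0 + j9.358 Ω
  C: Z = 1/(jωC) = -j/(ω·C) = 0 - j67.55 Ω
Step 3 — Series combination: Z_total = R + L + C = 10 - j58.19 Ω = 59.04∠-80.2° Ω.
Step 4 — Source phasor: V = 29∠11.3° V = 28.44 + j5.682 V.
Step 5 — Ohm's law: I = V / Z_total = (28.44 + j5.682) / (10 - j58.19) = -0.01328 + j0.491 A.
Step 6 — Convert to polar: |I| = 0.4912 A, ∠I = 91.5°.

I = 0.4912∠91.5° A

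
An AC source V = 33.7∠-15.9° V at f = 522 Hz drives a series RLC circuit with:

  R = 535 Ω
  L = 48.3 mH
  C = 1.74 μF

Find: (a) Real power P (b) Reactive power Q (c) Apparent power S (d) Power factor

Step 1 — Angular frequency: ω = 2π·f = 2π·522 = 3280 rad/s.
Step 2 — Component impedances:
  R: Z = R = 535 Ω
  L: Z = jωL = j·3280·0.0483 = 0 + j158.4 Ω
  C: Z = 1/(jωC) = -j/(ω·C) = 0 - j175.2 Ω
Step 3 — Series combination: Z_total = R + L + C = 535 - j16.81 Ω = 535.3∠-1.8° Ω.
Step 4 — Source phasor: V = 33.7∠-15.9° V = 32.41 - j9.232 V.
Step 5 — Current: I = V / Z = 0.06106 - j0.01534 A = 0.06296∠-14.1° A.
Step 6 — Complex power: S = V·I* = 2.121 - j0.06664 VA.
Step 7 — Real power: P = Re(S) = 2.121 W.
Step 8 — Reactive power: Q = Im(S) = -0.06664 VAR.
Step 9 — Apparent power: |S| = 2.122 VA.
Step 10 — Power factor: PF = P/|S| = 0.9995 (leading).

(a) P = 2.121 W  (b) Q = -0.06664 VAR  (c) S = 2.122 VA  (d) PF = 0.9995 (leading)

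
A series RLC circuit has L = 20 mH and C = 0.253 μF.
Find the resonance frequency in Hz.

Step 1 — Resonance condition Im(Z)=0 gives ω₀ = 1/√(LC).
Step 2 — ω₀ = 1/√(0.02·2.53e-07) = 1.406e+04 rad/s.
Step 3 — f₀ = ω₀/(2π) = 2237 Hz.

f₀ = 2237 Hz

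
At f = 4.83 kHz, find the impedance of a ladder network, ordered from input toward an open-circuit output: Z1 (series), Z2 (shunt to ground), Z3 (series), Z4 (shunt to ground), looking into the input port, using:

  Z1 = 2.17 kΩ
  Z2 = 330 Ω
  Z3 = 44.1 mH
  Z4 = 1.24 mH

Step 1 — Angular frequency: ω = 2π·f = 2π·4830 = 3.035e+04 rad/s.
Step 2 — Component impedances:
  Z1: Z = R = 2170 Ω
  Z2: Z = R = 330 Ω
  Z3: Z = jωL = j·3.035e+04·0.0441 = 0 + j1338 Ω
  Z4: Z = jωL = j·3.035e+04·0.00124 = 0 + j37.63 Ω
Step 3 — Ladder network (open output): work backward from the far end, alternating series and parallel combinations. Z_in = 2482 + j74.84 Ω = 2483∠1.7° Ω.

Z = 2482 + j74.84 Ω = 2483∠1.7° Ω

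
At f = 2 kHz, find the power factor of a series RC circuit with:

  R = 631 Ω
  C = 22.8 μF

Step 1 — Angular frequency: ω = 2π·f = 2π·2000 = 1.257e+04 rad/s.
Step 2 — Component impedances:
  R: Z = R = 631 Ω
  C: Z = 1/(jωC) = -j/(ω·C) = 0 - j3.49 Ω
Step 3 — Series combination: Z_total = R + C = 631 - j3.49 Ω = 631∠-0.3° Ω.
Step 4 — Power factor: PF = cos(φ) = Re(Z)/|Z| = 631/631 = 1.
Step 5 — Type: Im(Z) = -3.49 ⇒ leading (phase φ = -0.3°).

PF = 1 (leading, φ = -0.3°)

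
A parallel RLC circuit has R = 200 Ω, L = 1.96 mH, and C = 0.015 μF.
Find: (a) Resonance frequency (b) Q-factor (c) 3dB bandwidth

Step 1 — Resonance: ω₀ = 1/√(LC) = 1/√(0.00196·1.5e-08) = 1.844e+05 rad/s.
Step 2 — f₀ = ω₀/(2π) = 2.935e+04 Hz.
Step 3 — Parallel Q: Q = R/(ω₀L) = 200/(1.844e+05·0.00196) = 0.5533.
Step 4 — Bandwidth: Δω = ω₀/Q = 3.333e+05 rad/s; BW = Δω/(2π) = 5.305e+04 Hz.

(a) f₀ = 2.935e+04 Hz  (b) Q = 0.5533  (c) BW = 5.305e+04 Hz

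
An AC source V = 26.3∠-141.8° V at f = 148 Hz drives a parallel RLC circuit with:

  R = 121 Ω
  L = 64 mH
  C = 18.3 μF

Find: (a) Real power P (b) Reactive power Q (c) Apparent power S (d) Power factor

Step 1 — Angular frequency: ω = 2π·f = 2π·148 = 929.9 rad/s.
Step 2 — Component impedances:
  R: Z = R = 121 Ω
  L: Z = jωL = j·929.9·0.064 = 0 + j59.51 Ω
  C: Z = 1/(jωC) = -j/(ω·C) = 0 - j58.76 Ω
Step 3 — Parallel combination: 1/Z_total = 1/R + 1/L + 1/C; Z_total = 120.9 - j3.141 Ω = 121∠-1.5° Ω.
Step 4 — Source phasor: V = 26.3∠-141.8° V = -20.67 - j16.26 V.
Step 5 — Current: I = V / Z = -0.1673 - j0.1389 A = 0.2174∠-140.3° A.
Step 6 — Complex power: S = V·I* = 5.716 - j0.1485 VA.
Step 7 — Real power: P = Re(S) = 5.716 W.
Step 8 — Reactive power: Q = Im(S) = -0.1485 VAR.
Step 9 — Apparent power: |S| = 5.718 VA.
Step 10 — Power factor: PF = P/|S| = 0.9997 (leading).

(a) P = 5.716 W  (b) Q = -0.1485 VAR  (c) S = 5.718 VA  (d) PF = 0.9997 (leading)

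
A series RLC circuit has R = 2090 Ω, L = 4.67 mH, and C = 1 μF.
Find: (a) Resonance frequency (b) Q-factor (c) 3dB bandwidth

Step 1 — Resonance condition Im(Z)=0 gives ω₀ = 1/√(LC).
Step 2 — ω₀ = 1/√(0.00467·1e-06) = 1.463e+04 rad/s.
Step 3 — f₀ = ω₀/(2π) = 2329 Hz.
Step 4 — Series Q: Q = ω₀L/R = 1.463e+04·0.00467/2090 = 0.0327.
Step 5 — 3dB bandwidth: Δω = ω₀/Q = 4.475e+05 rad/s; BW = Δω/(2π) = 7.123e+04 Hz.

(a) f₀ = 2329 Hz  (b) Q = 0.0327  (c) BW = 7.123e+04 Hz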